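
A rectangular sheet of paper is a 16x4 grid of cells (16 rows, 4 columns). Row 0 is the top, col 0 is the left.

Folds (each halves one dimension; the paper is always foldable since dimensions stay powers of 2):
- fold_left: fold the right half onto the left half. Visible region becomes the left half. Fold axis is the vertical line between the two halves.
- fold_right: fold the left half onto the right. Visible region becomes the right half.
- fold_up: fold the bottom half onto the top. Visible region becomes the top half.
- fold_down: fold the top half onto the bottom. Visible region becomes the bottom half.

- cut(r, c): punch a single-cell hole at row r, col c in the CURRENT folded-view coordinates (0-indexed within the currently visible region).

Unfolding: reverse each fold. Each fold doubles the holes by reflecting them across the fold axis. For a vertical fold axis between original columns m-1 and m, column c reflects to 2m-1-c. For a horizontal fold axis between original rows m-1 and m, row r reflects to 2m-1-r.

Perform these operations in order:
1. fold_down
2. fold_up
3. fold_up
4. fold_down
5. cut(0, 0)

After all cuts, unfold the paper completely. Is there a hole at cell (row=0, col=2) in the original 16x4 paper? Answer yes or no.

Answer: no

Derivation:
Op 1 fold_down: fold axis h@8; visible region now rows[8,16) x cols[0,4) = 8x4
Op 2 fold_up: fold axis h@12; visible region now rows[8,12) x cols[0,4) = 4x4
Op 3 fold_up: fold axis h@10; visible region now rows[8,10) x cols[0,4) = 2x4
Op 4 fold_down: fold axis h@9; visible region now rows[9,10) x cols[0,4) = 1x4
Op 5 cut(0, 0): punch at orig (9,0); cuts so far [(9, 0)]; region rows[9,10) x cols[0,4) = 1x4
Unfold 1 (reflect across h@9): 2 holes -> [(8, 0), (9, 0)]
Unfold 2 (reflect across h@10): 4 holes -> [(8, 0), (9, 0), (10, 0), (11, 0)]
Unfold 3 (reflect across h@12): 8 holes -> [(8, 0), (9, 0), (10, 0), (11, 0), (12, 0), (13, 0), (14, 0), (15, 0)]
Unfold 4 (reflect across h@8): 16 holes -> [(0, 0), (1, 0), (2, 0), (3, 0), (4, 0), (5, 0), (6, 0), (7, 0), (8, 0), (9, 0), (10, 0), (11, 0), (12, 0), (13, 0), (14, 0), (15, 0)]
Holes: [(0, 0), (1, 0), (2, 0), (3, 0), (4, 0), (5, 0), (6, 0), (7, 0), (8, 0), (9, 0), (10, 0), (11, 0), (12, 0), (13, 0), (14, 0), (15, 0)]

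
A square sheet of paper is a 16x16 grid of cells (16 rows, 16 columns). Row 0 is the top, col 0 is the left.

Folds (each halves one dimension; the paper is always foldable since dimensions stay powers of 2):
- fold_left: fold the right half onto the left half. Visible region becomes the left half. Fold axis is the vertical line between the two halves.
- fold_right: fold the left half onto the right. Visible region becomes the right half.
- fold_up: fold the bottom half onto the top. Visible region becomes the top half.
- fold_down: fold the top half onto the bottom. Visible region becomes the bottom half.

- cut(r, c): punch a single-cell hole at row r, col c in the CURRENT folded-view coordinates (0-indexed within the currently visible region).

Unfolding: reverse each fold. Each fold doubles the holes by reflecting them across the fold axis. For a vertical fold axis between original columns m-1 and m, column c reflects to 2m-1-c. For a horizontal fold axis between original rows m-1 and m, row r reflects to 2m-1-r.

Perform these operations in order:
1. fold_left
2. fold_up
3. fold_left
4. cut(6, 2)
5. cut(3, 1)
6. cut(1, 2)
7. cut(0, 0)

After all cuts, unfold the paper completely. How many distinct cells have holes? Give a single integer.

Answer: 32

Derivation:
Op 1 fold_left: fold axis v@8; visible region now rows[0,16) x cols[0,8) = 16x8
Op 2 fold_up: fold axis h@8; visible region now rows[0,8) x cols[0,8) = 8x8
Op 3 fold_left: fold axis v@4; visible region now rows[0,8) x cols[0,4) = 8x4
Op 4 cut(6, 2): punch at orig (6,2); cuts so far [(6, 2)]; region rows[0,8) x cols[0,4) = 8x4
Op 5 cut(3, 1): punch at orig (3,1); cuts so far [(3, 1), (6, 2)]; region rows[0,8) x cols[0,4) = 8x4
Op 6 cut(1, 2): punch at orig (1,2); cuts so far [(1, 2), (3, 1), (6, 2)]; region rows[0,8) x cols[0,4) = 8x4
Op 7 cut(0, 0): punch at orig (0,0); cuts so far [(0, 0), (1, 2), (3, 1), (6, 2)]; region rows[0,8) x cols[0,4) = 8x4
Unfold 1 (reflect across v@4): 8 holes -> [(0, 0), (0, 7), (1, 2), (1, 5), (3, 1), (3, 6), (6, 2), (6, 5)]
Unfold 2 (reflect across h@8): 16 holes -> [(0, 0), (0, 7), (1, 2), (1, 5), (3, 1), (3, 6), (6, 2), (6, 5), (9, 2), (9, 5), (12, 1), (12, 6), (14, 2), (14, 5), (15, 0), (15, 7)]
Unfold 3 (reflect across v@8): 32 holes -> [(0, 0), (0, 7), (0, 8), (0, 15), (1, 2), (1, 5), (1, 10), (1, 13), (3, 1), (3, 6), (3, 9), (3, 14), (6, 2), (6, 5), (6, 10), (6, 13), (9, 2), (9, 5), (9, 10), (9, 13), (12, 1), (12, 6), (12, 9), (12, 14), (14, 2), (14, 5), (14, 10), (14, 13), (15, 0), (15, 7), (15, 8), (15, 15)]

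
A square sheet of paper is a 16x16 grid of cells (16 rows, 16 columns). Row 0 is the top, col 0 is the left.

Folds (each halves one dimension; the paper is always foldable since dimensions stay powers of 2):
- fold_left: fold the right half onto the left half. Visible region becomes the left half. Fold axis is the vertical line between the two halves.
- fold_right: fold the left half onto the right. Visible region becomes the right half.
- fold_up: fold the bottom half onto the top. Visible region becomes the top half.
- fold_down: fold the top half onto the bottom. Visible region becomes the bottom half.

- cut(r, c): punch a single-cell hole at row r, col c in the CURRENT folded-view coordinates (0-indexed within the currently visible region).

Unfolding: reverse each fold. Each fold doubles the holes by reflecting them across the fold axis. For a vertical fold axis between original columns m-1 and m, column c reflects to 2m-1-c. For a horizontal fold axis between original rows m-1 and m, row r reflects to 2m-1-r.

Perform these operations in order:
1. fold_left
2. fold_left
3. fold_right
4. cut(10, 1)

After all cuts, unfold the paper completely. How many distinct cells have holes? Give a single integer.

Op 1 fold_left: fold axis v@8; visible region now rows[0,16) x cols[0,8) = 16x8
Op 2 fold_left: fold axis v@4; visible region now rows[0,16) x cols[0,4) = 16x4
Op 3 fold_right: fold axis v@2; visible region now rows[0,16) x cols[2,4) = 16x2
Op 4 cut(10, 1): punch at orig (10,3); cuts so far [(10, 3)]; region rows[0,16) x cols[2,4) = 16x2
Unfold 1 (reflect across v@2): 2 holes -> [(10, 0), (10, 3)]
Unfold 2 (reflect across v@4): 4 holes -> [(10, 0), (10, 3), (10, 4), (10, 7)]
Unfold 3 (reflect across v@8): 8 holes -> [(10, 0), (10, 3), (10, 4), (10, 7), (10, 8), (10, 11), (10, 12), (10, 15)]

Answer: 8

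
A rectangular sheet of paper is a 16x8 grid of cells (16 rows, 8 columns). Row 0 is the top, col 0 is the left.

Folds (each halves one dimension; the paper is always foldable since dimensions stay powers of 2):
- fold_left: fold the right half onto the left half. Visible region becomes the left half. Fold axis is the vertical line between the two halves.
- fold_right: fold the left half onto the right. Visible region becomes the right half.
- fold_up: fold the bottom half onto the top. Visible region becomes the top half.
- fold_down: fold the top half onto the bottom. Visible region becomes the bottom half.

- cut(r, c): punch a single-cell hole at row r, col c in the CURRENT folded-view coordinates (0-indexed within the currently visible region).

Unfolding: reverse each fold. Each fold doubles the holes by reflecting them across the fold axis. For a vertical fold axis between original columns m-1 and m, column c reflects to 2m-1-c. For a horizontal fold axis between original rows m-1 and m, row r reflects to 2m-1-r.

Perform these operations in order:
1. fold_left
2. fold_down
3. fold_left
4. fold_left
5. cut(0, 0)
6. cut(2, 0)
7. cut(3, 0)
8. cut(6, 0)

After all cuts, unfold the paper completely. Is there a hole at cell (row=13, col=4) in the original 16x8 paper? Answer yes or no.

Answer: no

Derivation:
Op 1 fold_left: fold axis v@4; visible region now rows[0,16) x cols[0,4) = 16x4
Op 2 fold_down: fold axis h@8; visible region now rows[8,16) x cols[0,4) = 8x4
Op 3 fold_left: fold axis v@2; visible region now rows[8,16) x cols[0,2) = 8x2
Op 4 fold_left: fold axis v@1; visible region now rows[8,16) x cols[0,1) = 8x1
Op 5 cut(0, 0): punch at orig (8,0); cuts so far [(8, 0)]; region rows[8,16) x cols[0,1) = 8x1
Op 6 cut(2, 0): punch at orig (10,0); cuts so far [(8, 0), (10, 0)]; region rows[8,16) x cols[0,1) = 8x1
Op 7 cut(3, 0): punch at orig (11,0); cuts so far [(8, 0), (10, 0), (11, 0)]; region rows[8,16) x cols[0,1) = 8x1
Op 8 cut(6, 0): punch at orig (14,0); cuts so far [(8, 0), (10, 0), (11, 0), (14, 0)]; region rows[8,16) x cols[0,1) = 8x1
Unfold 1 (reflect across v@1): 8 holes -> [(8, 0), (8, 1), (10, 0), (10, 1), (11, 0), (11, 1), (14, 0), (14, 1)]
Unfold 2 (reflect across v@2): 16 holes -> [(8, 0), (8, 1), (8, 2), (8, 3), (10, 0), (10, 1), (10, 2), (10, 3), (11, 0), (11, 1), (11, 2), (11, 3), (14, 0), (14, 1), (14, 2), (14, 3)]
Unfold 3 (reflect across h@8): 32 holes -> [(1, 0), (1, 1), (1, 2), (1, 3), (4, 0), (4, 1), (4, 2), (4, 3), (5, 0), (5, 1), (5, 2), (5, 3), (7, 0), (7, 1), (7, 2), (7, 3), (8, 0), (8, 1), (8, 2), (8, 3), (10, 0), (10, 1), (10, 2), (10, 3), (11, 0), (11, 1), (11, 2), (11, 3), (14, 0), (14, 1), (14, 2), (14, 3)]
Unfold 4 (reflect across v@4): 64 holes -> [(1, 0), (1, 1), (1, 2), (1, 3), (1, 4), (1, 5), (1, 6), (1, 7), (4, 0), (4, 1), (4, 2), (4, 3), (4, 4), (4, 5), (4, 6), (4, 7), (5, 0), (5, 1), (5, 2), (5, 3), (5, 4), (5, 5), (5, 6), (5, 7), (7, 0), (7, 1), (7, 2), (7, 3), (7, 4), (7, 5), (7, 6), (7, 7), (8, 0), (8, 1), (8, 2), (8, 3), (8, 4), (8, 5), (8, 6), (8, 7), (10, 0), (10, 1), (10, 2), (10, 3), (10, 4), (10, 5), (10, 6), (10, 7), (11, 0), (11, 1), (11, 2), (11, 3), (11, 4), (11, 5), (11, 6), (11, 7), (14, 0), (14, 1), (14, 2), (14, 3), (14, 4), (14, 5), (14, 6), (14, 7)]
Holes: [(1, 0), (1, 1), (1, 2), (1, 3), (1, 4), (1, 5), (1, 6), (1, 7), (4, 0), (4, 1), (4, 2), (4, 3), (4, 4), (4, 5), (4, 6), (4, 7), (5, 0), (5, 1), (5, 2), (5, 3), (5, 4), (5, 5), (5, 6), (5, 7), (7, 0), (7, 1), (7, 2), (7, 3), (7, 4), (7, 5), (7, 6), (7, 7), (8, 0), (8, 1), (8, 2), (8, 3), (8, 4), (8, 5), (8, 6), (8, 7), (10, 0), (10, 1), (10, 2), (10, 3), (10, 4), (10, 5), (10, 6), (10, 7), (11, 0), (11, 1), (11, 2), (11, 3), (11, 4), (11, 5), (11, 6), (11, 7), (14, 0), (14, 1), (14, 2), (14, 3), (14, 4), (14, 5), (14, 6), (14, 7)]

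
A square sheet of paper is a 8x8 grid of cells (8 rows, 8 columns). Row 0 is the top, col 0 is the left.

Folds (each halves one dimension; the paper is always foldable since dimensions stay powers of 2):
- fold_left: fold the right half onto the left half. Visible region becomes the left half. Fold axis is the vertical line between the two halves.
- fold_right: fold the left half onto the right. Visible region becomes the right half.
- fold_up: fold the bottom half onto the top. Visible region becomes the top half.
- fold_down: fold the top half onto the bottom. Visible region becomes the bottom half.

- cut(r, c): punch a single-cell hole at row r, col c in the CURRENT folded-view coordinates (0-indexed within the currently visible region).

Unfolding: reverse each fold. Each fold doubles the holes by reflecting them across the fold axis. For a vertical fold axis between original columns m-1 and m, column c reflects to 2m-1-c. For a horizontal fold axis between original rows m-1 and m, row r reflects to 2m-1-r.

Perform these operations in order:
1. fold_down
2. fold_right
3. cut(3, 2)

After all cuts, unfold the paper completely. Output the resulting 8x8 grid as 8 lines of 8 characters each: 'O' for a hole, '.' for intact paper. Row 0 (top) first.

Op 1 fold_down: fold axis h@4; visible region now rows[4,8) x cols[0,8) = 4x8
Op 2 fold_right: fold axis v@4; visible region now rows[4,8) x cols[4,8) = 4x4
Op 3 cut(3, 2): punch at orig (7,6); cuts so far [(7, 6)]; region rows[4,8) x cols[4,8) = 4x4
Unfold 1 (reflect across v@4): 2 holes -> [(7, 1), (7, 6)]
Unfold 2 (reflect across h@4): 4 holes -> [(0, 1), (0, 6), (7, 1), (7, 6)]

Answer: .O....O.
........
........
........
........
........
........
.O....O.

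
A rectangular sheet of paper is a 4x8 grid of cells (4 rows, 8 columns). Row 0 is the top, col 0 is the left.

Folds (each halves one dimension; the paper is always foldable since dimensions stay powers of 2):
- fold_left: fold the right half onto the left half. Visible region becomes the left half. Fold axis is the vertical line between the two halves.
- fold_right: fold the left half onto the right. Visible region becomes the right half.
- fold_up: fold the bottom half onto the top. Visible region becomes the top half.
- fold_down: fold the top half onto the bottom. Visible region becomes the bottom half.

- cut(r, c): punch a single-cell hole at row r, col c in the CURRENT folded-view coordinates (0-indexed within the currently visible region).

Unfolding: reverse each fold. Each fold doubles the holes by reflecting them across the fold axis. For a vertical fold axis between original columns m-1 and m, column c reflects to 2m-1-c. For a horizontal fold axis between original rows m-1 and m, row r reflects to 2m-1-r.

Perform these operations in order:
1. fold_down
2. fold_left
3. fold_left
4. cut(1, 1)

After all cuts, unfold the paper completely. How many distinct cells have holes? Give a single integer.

Op 1 fold_down: fold axis h@2; visible region now rows[2,4) x cols[0,8) = 2x8
Op 2 fold_left: fold axis v@4; visible region now rows[2,4) x cols[0,4) = 2x4
Op 3 fold_left: fold axis v@2; visible region now rows[2,4) x cols[0,2) = 2x2
Op 4 cut(1, 1): punch at orig (3,1); cuts so far [(3, 1)]; region rows[2,4) x cols[0,2) = 2x2
Unfold 1 (reflect across v@2): 2 holes -> [(3, 1), (3, 2)]
Unfold 2 (reflect across v@4): 4 holes -> [(3, 1), (3, 2), (3, 5), (3, 6)]
Unfold 3 (reflect across h@2): 8 holes -> [(0, 1), (0, 2), (0, 5), (0, 6), (3, 1), (3, 2), (3, 5), (3, 6)]

Answer: 8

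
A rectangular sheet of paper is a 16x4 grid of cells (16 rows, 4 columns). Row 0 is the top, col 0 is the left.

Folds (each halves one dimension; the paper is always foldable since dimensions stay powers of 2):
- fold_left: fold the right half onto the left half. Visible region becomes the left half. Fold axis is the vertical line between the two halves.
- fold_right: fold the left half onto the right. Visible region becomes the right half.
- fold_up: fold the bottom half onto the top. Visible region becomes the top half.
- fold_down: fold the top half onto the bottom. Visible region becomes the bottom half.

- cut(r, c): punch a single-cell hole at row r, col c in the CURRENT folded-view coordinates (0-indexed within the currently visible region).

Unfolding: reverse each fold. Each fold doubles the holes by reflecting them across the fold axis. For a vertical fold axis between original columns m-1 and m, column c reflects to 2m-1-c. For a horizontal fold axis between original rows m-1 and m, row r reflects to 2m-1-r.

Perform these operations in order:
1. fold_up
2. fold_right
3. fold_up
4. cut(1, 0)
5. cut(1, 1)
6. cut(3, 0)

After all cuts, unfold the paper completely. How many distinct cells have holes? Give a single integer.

Op 1 fold_up: fold axis h@8; visible region now rows[0,8) x cols[0,4) = 8x4
Op 2 fold_right: fold axis v@2; visible region now rows[0,8) x cols[2,4) = 8x2
Op 3 fold_up: fold axis h@4; visible region now rows[0,4) x cols[2,4) = 4x2
Op 4 cut(1, 0): punch at orig (1,2); cuts so far [(1, 2)]; region rows[0,4) x cols[2,4) = 4x2
Op 5 cut(1, 1): punch at orig (1,3); cuts so far [(1, 2), (1, 3)]; region rows[0,4) x cols[2,4) = 4x2
Op 6 cut(3, 0): punch at orig (3,2); cuts so far [(1, 2), (1, 3), (3, 2)]; region rows[0,4) x cols[2,4) = 4x2
Unfold 1 (reflect across h@4): 6 holes -> [(1, 2), (1, 3), (3, 2), (4, 2), (6, 2), (6, 3)]
Unfold 2 (reflect across v@2): 12 holes -> [(1, 0), (1, 1), (1, 2), (1, 3), (3, 1), (3, 2), (4, 1), (4, 2), (6, 0), (6, 1), (6, 2), (6, 3)]
Unfold 3 (reflect across h@8): 24 holes -> [(1, 0), (1, 1), (1, 2), (1, 3), (3, 1), (3, 2), (4, 1), (4, 2), (6, 0), (6, 1), (6, 2), (6, 3), (9, 0), (9, 1), (9, 2), (9, 3), (11, 1), (11, 2), (12, 1), (12, 2), (14, 0), (14, 1), (14, 2), (14, 3)]

Answer: 24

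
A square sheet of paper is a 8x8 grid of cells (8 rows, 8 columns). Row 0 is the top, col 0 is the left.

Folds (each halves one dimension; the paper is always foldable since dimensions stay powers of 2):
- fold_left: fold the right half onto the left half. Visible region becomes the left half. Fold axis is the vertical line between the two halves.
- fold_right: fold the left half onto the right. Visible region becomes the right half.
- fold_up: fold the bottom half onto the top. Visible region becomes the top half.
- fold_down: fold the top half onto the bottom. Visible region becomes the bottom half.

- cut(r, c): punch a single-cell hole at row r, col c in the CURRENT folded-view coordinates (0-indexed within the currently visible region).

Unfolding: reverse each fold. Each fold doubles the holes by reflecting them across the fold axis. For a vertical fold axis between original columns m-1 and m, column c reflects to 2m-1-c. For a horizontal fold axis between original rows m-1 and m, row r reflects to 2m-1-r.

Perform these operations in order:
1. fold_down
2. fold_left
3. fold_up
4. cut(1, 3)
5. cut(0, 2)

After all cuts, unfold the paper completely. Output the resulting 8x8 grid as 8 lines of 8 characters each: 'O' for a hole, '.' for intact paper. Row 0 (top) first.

Op 1 fold_down: fold axis h@4; visible region now rows[4,8) x cols[0,8) = 4x8
Op 2 fold_left: fold axis v@4; visible region now rows[4,8) x cols[0,4) = 4x4
Op 3 fold_up: fold axis h@6; visible region now rows[4,6) x cols[0,4) = 2x4
Op 4 cut(1, 3): punch at orig (5,3); cuts so far [(5, 3)]; region rows[4,6) x cols[0,4) = 2x4
Op 5 cut(0, 2): punch at orig (4,2); cuts so far [(4, 2), (5, 3)]; region rows[4,6) x cols[0,4) = 2x4
Unfold 1 (reflect across h@6): 4 holes -> [(4, 2), (5, 3), (6, 3), (7, 2)]
Unfold 2 (reflect across v@4): 8 holes -> [(4, 2), (4, 5), (5, 3), (5, 4), (6, 3), (6, 4), (7, 2), (7, 5)]
Unfold 3 (reflect across h@4): 16 holes -> [(0, 2), (0, 5), (1, 3), (1, 4), (2, 3), (2, 4), (3, 2), (3, 5), (4, 2), (4, 5), (5, 3), (5, 4), (6, 3), (6, 4), (7, 2), (7, 5)]

Answer: ..O..O..
...OO...
...OO...
..O..O..
..O..O..
...OO...
...OO...
..O..O..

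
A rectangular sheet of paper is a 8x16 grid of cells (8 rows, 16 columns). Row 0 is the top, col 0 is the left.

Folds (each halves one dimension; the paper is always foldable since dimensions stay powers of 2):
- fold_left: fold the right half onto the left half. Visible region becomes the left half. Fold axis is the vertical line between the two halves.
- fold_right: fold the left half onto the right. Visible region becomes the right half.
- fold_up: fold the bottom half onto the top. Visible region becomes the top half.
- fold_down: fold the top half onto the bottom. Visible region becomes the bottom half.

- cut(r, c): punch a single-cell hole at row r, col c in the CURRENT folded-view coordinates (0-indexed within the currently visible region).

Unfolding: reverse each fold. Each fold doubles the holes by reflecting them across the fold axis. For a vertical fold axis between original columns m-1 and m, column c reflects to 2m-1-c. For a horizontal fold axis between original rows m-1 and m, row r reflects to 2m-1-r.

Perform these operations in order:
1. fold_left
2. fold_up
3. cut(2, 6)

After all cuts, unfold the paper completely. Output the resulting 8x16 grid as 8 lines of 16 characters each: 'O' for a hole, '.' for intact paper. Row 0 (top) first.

Answer: ................
................
......O..O......
................
................
......O..O......
................
................

Derivation:
Op 1 fold_left: fold axis v@8; visible region now rows[0,8) x cols[0,8) = 8x8
Op 2 fold_up: fold axis h@4; visible region now rows[0,4) x cols[0,8) = 4x8
Op 3 cut(2, 6): punch at orig (2,6); cuts so far [(2, 6)]; region rows[0,4) x cols[0,8) = 4x8
Unfold 1 (reflect across h@4): 2 holes -> [(2, 6), (5, 6)]
Unfold 2 (reflect across v@8): 4 holes -> [(2, 6), (2, 9), (5, 6), (5, 9)]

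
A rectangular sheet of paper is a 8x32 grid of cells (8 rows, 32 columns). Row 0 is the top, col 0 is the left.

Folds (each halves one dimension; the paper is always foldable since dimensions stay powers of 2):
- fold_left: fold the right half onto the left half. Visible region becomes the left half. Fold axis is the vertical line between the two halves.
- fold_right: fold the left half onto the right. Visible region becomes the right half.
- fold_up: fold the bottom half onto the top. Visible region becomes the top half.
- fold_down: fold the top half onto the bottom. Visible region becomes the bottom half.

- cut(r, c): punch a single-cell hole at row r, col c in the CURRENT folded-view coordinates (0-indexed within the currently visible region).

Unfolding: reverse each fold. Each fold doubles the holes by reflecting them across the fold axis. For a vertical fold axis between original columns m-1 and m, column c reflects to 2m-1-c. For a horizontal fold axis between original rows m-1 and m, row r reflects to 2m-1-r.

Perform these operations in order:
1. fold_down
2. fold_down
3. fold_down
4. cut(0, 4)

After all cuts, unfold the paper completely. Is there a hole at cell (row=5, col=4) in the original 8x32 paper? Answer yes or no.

Answer: yes

Derivation:
Op 1 fold_down: fold axis h@4; visible region now rows[4,8) x cols[0,32) = 4x32
Op 2 fold_down: fold axis h@6; visible region now rows[6,8) x cols[0,32) = 2x32
Op 3 fold_down: fold axis h@7; visible region now rows[7,8) x cols[0,32) = 1x32
Op 4 cut(0, 4): punch at orig (7,4); cuts so far [(7, 4)]; region rows[7,8) x cols[0,32) = 1x32
Unfold 1 (reflect across h@7): 2 holes -> [(6, 4), (7, 4)]
Unfold 2 (reflect across h@6): 4 holes -> [(4, 4), (5, 4), (6, 4), (7, 4)]
Unfold 3 (reflect across h@4): 8 holes -> [(0, 4), (1, 4), (2, 4), (3, 4), (4, 4), (5, 4), (6, 4), (7, 4)]
Holes: [(0, 4), (1, 4), (2, 4), (3, 4), (4, 4), (5, 4), (6, 4), (7, 4)]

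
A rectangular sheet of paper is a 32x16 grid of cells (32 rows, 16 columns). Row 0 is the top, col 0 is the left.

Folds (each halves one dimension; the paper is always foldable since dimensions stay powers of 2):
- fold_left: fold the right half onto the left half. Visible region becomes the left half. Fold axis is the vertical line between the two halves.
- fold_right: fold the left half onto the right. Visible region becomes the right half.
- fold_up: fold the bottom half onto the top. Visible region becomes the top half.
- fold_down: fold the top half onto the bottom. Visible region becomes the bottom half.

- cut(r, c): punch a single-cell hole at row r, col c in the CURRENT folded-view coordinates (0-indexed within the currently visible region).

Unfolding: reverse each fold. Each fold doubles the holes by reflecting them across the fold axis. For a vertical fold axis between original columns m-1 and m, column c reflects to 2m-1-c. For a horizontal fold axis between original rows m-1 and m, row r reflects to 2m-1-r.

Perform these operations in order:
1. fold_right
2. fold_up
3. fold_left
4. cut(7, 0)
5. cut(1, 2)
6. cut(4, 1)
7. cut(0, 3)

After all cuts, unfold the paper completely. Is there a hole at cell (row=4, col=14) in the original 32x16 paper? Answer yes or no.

Op 1 fold_right: fold axis v@8; visible region now rows[0,32) x cols[8,16) = 32x8
Op 2 fold_up: fold axis h@16; visible region now rows[0,16) x cols[8,16) = 16x8
Op 3 fold_left: fold axis v@12; visible region now rows[0,16) x cols[8,12) = 16x4
Op 4 cut(7, 0): punch at orig (7,8); cuts so far [(7, 8)]; region rows[0,16) x cols[8,12) = 16x4
Op 5 cut(1, 2): punch at orig (1,10); cuts so far [(1, 10), (7, 8)]; region rows[0,16) x cols[8,12) = 16x4
Op 6 cut(4, 1): punch at orig (4,9); cuts so far [(1, 10), (4, 9), (7, 8)]; region rows[0,16) x cols[8,12) = 16x4
Op 7 cut(0, 3): punch at orig (0,11); cuts so far [(0, 11), (1, 10), (4, 9), (7, 8)]; region rows[0,16) x cols[8,12) = 16x4
Unfold 1 (reflect across v@12): 8 holes -> [(0, 11), (0, 12), (1, 10), (1, 13), (4, 9), (4, 14), (7, 8), (7, 15)]
Unfold 2 (reflect across h@16): 16 holes -> [(0, 11), (0, 12), (1, 10), (1, 13), (4, 9), (4, 14), (7, 8), (7, 15), (24, 8), (24, 15), (27, 9), (27, 14), (30, 10), (30, 13), (31, 11), (31, 12)]
Unfold 3 (reflect across v@8): 32 holes -> [(0, 3), (0, 4), (0, 11), (0, 12), (1, 2), (1, 5), (1, 10), (1, 13), (4, 1), (4, 6), (4, 9), (4, 14), (7, 0), (7, 7), (7, 8), (7, 15), (24, 0), (24, 7), (24, 8), (24, 15), (27, 1), (27, 6), (27, 9), (27, 14), (30, 2), (30, 5), (30, 10), (30, 13), (31, 3), (31, 4), (31, 11), (31, 12)]
Holes: [(0, 3), (0, 4), (0, 11), (0, 12), (1, 2), (1, 5), (1, 10), (1, 13), (4, 1), (4, 6), (4, 9), (4, 14), (7, 0), (7, 7), (7, 8), (7, 15), (24, 0), (24, 7), (24, 8), (24, 15), (27, 1), (27, 6), (27, 9), (27, 14), (30, 2), (30, 5), (30, 10), (30, 13), (31, 3), (31, 4), (31, 11), (31, 12)]

Answer: yes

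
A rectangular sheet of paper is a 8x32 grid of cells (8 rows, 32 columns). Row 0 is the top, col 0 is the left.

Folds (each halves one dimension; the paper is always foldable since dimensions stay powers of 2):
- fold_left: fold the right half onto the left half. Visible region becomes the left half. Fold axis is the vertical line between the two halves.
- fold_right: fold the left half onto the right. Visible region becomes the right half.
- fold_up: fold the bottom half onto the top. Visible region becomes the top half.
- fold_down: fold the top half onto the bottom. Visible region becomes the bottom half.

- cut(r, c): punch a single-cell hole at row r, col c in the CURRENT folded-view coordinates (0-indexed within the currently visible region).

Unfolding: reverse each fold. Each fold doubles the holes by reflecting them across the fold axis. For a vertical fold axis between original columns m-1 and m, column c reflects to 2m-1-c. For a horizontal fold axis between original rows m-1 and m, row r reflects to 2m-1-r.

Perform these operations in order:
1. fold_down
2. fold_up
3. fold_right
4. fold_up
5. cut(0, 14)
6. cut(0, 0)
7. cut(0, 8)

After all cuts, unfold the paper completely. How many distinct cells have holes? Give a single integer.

Op 1 fold_down: fold axis h@4; visible region now rows[4,8) x cols[0,32) = 4x32
Op 2 fold_up: fold axis h@6; visible region now rows[4,6) x cols[0,32) = 2x32
Op 3 fold_right: fold axis v@16; visible region now rows[4,6) x cols[16,32) = 2x16
Op 4 fold_up: fold axis h@5; visible region now rows[4,5) x cols[16,32) = 1x16
Op 5 cut(0, 14): punch at orig (4,30); cuts so far [(4, 30)]; region rows[4,5) x cols[16,32) = 1x16
Op 6 cut(0, 0): punch at orig (4,16); cuts so far [(4, 16), (4, 30)]; region rows[4,5) x cols[16,32) = 1x16
Op 7 cut(0, 8): punch at orig (4,24); cuts so far [(4, 16), (4, 24), (4, 30)]; region rows[4,5) x cols[16,32) = 1x16
Unfold 1 (reflect across h@5): 6 holes -> [(4, 16), (4, 24), (4, 30), (5, 16), (5, 24), (5, 30)]
Unfold 2 (reflect across v@16): 12 holes -> [(4, 1), (4, 7), (4, 15), (4, 16), (4, 24), (4, 30), (5, 1), (5, 7), (5, 15), (5, 16), (5, 24), (5, 30)]
Unfold 3 (reflect across h@6): 24 holes -> [(4, 1), (4, 7), (4, 15), (4, 16), (4, 24), (4, 30), (5, 1), (5, 7), (5, 15), (5, 16), (5, 24), (5, 30), (6, 1), (6, 7), (6, 15), (6, 16), (6, 24), (6, 30), (7, 1), (7, 7), (7, 15), (7, 16), (7, 24), (7, 30)]
Unfold 4 (reflect across h@4): 48 holes -> [(0, 1), (0, 7), (0, 15), (0, 16), (0, 24), (0, 30), (1, 1), (1, 7), (1, 15), (1, 16), (1, 24), (1, 30), (2, 1), (2, 7), (2, 15), (2, 16), (2, 24), (2, 30), (3, 1), (3, 7), (3, 15), (3, 16), (3, 24), (3, 30), (4, 1), (4, 7), (4, 15), (4, 16), (4, 24), (4, 30), (5, 1), (5, 7), (5, 15), (5, 16), (5, 24), (5, 30), (6, 1), (6, 7), (6, 15), (6, 16), (6, 24), (6, 30), (7, 1), (7, 7), (7, 15), (7, 16), (7, 24), (7, 30)]

Answer: 48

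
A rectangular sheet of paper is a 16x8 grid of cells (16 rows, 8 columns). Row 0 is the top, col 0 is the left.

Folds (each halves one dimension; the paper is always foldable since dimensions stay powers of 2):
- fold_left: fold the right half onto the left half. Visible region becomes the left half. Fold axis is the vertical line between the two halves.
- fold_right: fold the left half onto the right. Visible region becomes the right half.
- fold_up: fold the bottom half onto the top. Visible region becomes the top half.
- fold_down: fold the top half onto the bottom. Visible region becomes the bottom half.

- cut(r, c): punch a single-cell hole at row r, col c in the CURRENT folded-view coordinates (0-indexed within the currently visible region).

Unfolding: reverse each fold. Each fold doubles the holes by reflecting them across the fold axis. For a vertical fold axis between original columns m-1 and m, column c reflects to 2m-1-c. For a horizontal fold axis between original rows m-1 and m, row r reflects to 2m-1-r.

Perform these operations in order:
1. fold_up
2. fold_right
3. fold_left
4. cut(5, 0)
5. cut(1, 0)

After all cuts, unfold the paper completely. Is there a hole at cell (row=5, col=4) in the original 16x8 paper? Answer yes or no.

Op 1 fold_up: fold axis h@8; visible region now rows[0,8) x cols[0,8) = 8x8
Op 2 fold_right: fold axis v@4; visible region now rows[0,8) x cols[4,8) = 8x4
Op 3 fold_left: fold axis v@6; visible region now rows[0,8) x cols[4,6) = 8x2
Op 4 cut(5, 0): punch at orig (5,4); cuts so far [(5, 4)]; region rows[0,8) x cols[4,6) = 8x2
Op 5 cut(1, 0): punch at orig (1,4); cuts so far [(1, 4), (5, 4)]; region rows[0,8) x cols[4,6) = 8x2
Unfold 1 (reflect across v@6): 4 holes -> [(1, 4), (1, 7), (5, 4), (5, 7)]
Unfold 2 (reflect across v@4): 8 holes -> [(1, 0), (1, 3), (1, 4), (1, 7), (5, 0), (5, 3), (5, 4), (5, 7)]
Unfold 3 (reflect across h@8): 16 holes -> [(1, 0), (1, 3), (1, 4), (1, 7), (5, 0), (5, 3), (5, 4), (5, 7), (10, 0), (10, 3), (10, 4), (10, 7), (14, 0), (14, 3), (14, 4), (14, 7)]
Holes: [(1, 0), (1, 3), (1, 4), (1, 7), (5, 0), (5, 3), (5, 4), (5, 7), (10, 0), (10, 3), (10, 4), (10, 7), (14, 0), (14, 3), (14, 4), (14, 7)]

Answer: yes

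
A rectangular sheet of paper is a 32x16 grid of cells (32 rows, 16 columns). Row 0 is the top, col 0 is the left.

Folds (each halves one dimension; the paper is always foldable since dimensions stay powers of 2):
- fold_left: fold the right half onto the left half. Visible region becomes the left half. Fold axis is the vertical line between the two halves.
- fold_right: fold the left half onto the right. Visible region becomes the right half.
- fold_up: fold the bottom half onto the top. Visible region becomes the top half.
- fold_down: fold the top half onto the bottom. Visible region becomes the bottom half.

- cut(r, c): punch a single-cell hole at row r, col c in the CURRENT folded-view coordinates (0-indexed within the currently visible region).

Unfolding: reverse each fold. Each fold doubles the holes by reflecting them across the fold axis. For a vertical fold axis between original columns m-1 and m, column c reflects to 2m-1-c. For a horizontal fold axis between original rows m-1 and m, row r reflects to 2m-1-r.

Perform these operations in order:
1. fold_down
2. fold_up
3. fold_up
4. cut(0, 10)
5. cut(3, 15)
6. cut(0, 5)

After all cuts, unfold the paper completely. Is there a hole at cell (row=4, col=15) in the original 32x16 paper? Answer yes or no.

Op 1 fold_down: fold axis h@16; visible region now rows[16,32) x cols[0,16) = 16x16
Op 2 fold_up: fold axis h@24; visible region now rows[16,24) x cols[0,16) = 8x16
Op 3 fold_up: fold axis h@20; visible region now rows[16,20) x cols[0,16) = 4x16
Op 4 cut(0, 10): punch at orig (16,10); cuts so far [(16, 10)]; region rows[16,20) x cols[0,16) = 4x16
Op 5 cut(3, 15): punch at orig (19,15); cuts so far [(16, 10), (19, 15)]; region rows[16,20) x cols[0,16) = 4x16
Op 6 cut(0, 5): punch at orig (16,5); cuts so far [(16, 5), (16, 10), (19, 15)]; region rows[16,20) x cols[0,16) = 4x16
Unfold 1 (reflect across h@20): 6 holes -> [(16, 5), (16, 10), (19, 15), (20, 15), (23, 5), (23, 10)]
Unfold 2 (reflect across h@24): 12 holes -> [(16, 5), (16, 10), (19, 15), (20, 15), (23, 5), (23, 10), (24, 5), (24, 10), (27, 15), (28, 15), (31, 5), (31, 10)]
Unfold 3 (reflect across h@16): 24 holes -> [(0, 5), (0, 10), (3, 15), (4, 15), (7, 5), (7, 10), (8, 5), (8, 10), (11, 15), (12, 15), (15, 5), (15, 10), (16, 5), (16, 10), (19, 15), (20, 15), (23, 5), (23, 10), (24, 5), (24, 10), (27, 15), (28, 15), (31, 5), (31, 10)]
Holes: [(0, 5), (0, 10), (3, 15), (4, 15), (7, 5), (7, 10), (8, 5), (8, 10), (11, 15), (12, 15), (15, 5), (15, 10), (16, 5), (16, 10), (19, 15), (20, 15), (23, 5), (23, 10), (24, 5), (24, 10), (27, 15), (28, 15), (31, 5), (31, 10)]

Answer: yes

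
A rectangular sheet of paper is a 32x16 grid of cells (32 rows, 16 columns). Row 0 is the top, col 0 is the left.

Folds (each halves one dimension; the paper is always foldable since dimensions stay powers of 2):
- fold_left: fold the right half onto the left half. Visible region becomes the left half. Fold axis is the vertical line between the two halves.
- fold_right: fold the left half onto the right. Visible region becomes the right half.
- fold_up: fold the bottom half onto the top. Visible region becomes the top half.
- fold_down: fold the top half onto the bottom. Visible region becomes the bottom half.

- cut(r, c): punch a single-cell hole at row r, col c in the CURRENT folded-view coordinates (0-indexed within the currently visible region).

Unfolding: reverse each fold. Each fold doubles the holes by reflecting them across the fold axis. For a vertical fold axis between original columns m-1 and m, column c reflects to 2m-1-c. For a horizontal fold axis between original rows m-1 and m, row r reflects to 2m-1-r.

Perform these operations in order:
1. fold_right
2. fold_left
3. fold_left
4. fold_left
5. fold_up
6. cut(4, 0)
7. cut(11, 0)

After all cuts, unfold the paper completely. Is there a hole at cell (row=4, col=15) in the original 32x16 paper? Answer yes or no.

Op 1 fold_right: fold axis v@8; visible region now rows[0,32) x cols[8,16) = 32x8
Op 2 fold_left: fold axis v@12; visible region now rows[0,32) x cols[8,12) = 32x4
Op 3 fold_left: fold axis v@10; visible region now rows[0,32) x cols[8,10) = 32x2
Op 4 fold_left: fold axis v@9; visible region now rows[0,32) x cols[8,9) = 32x1
Op 5 fold_up: fold axis h@16; visible region now rows[0,16) x cols[8,9) = 16x1
Op 6 cut(4, 0): punch at orig (4,8); cuts so far [(4, 8)]; region rows[0,16) x cols[8,9) = 16x1
Op 7 cut(11, 0): punch at orig (11,8); cuts so far [(4, 8), (11, 8)]; region rows[0,16) x cols[8,9) = 16x1
Unfold 1 (reflect across h@16): 4 holes -> [(4, 8), (11, 8), (20, 8), (27, 8)]
Unfold 2 (reflect across v@9): 8 holes -> [(4, 8), (4, 9), (11, 8), (11, 9), (20, 8), (20, 9), (27, 8), (27, 9)]
Unfold 3 (reflect across v@10): 16 holes -> [(4, 8), (4, 9), (4, 10), (4, 11), (11, 8), (11, 9), (11, 10), (11, 11), (20, 8), (20, 9), (20, 10), (20, 11), (27, 8), (27, 9), (27, 10), (27, 11)]
Unfold 4 (reflect across v@12): 32 holes -> [(4, 8), (4, 9), (4, 10), (4, 11), (4, 12), (4, 13), (4, 14), (4, 15), (11, 8), (11, 9), (11, 10), (11, 11), (11, 12), (11, 13), (11, 14), (11, 15), (20, 8), (20, 9), (20, 10), (20, 11), (20, 12), (20, 13), (20, 14), (20, 15), (27, 8), (27, 9), (27, 10), (27, 11), (27, 12), (27, 13), (27, 14), (27, 15)]
Unfold 5 (reflect across v@8): 64 holes -> [(4, 0), (4, 1), (4, 2), (4, 3), (4, 4), (4, 5), (4, 6), (4, 7), (4, 8), (4, 9), (4, 10), (4, 11), (4, 12), (4, 13), (4, 14), (4, 15), (11, 0), (11, 1), (11, 2), (11, 3), (11, 4), (11, 5), (11, 6), (11, 7), (11, 8), (11, 9), (11, 10), (11, 11), (11, 12), (11, 13), (11, 14), (11, 15), (20, 0), (20, 1), (20, 2), (20, 3), (20, 4), (20, 5), (20, 6), (20, 7), (20, 8), (20, 9), (20, 10), (20, 11), (20, 12), (20, 13), (20, 14), (20, 15), (27, 0), (27, 1), (27, 2), (27, 3), (27, 4), (27, 5), (27, 6), (27, 7), (27, 8), (27, 9), (27, 10), (27, 11), (27, 12), (27, 13), (27, 14), (27, 15)]
Holes: [(4, 0), (4, 1), (4, 2), (4, 3), (4, 4), (4, 5), (4, 6), (4, 7), (4, 8), (4, 9), (4, 10), (4, 11), (4, 12), (4, 13), (4, 14), (4, 15), (11, 0), (11, 1), (11, 2), (11, 3), (11, 4), (11, 5), (11, 6), (11, 7), (11, 8), (11, 9), (11, 10), (11, 11), (11, 12), (11, 13), (11, 14), (11, 15), (20, 0), (20, 1), (20, 2), (20, 3), (20, 4), (20, 5), (20, 6), (20, 7), (20, 8), (20, 9), (20, 10), (20, 11), (20, 12), (20, 13), (20, 14), (20, 15), (27, 0), (27, 1), (27, 2), (27, 3), (27, 4), (27, 5), (27, 6), (27, 7), (27, 8), (27, 9), (27, 10), (27, 11), (27, 12), (27, 13), (27, 14), (27, 15)]

Answer: yes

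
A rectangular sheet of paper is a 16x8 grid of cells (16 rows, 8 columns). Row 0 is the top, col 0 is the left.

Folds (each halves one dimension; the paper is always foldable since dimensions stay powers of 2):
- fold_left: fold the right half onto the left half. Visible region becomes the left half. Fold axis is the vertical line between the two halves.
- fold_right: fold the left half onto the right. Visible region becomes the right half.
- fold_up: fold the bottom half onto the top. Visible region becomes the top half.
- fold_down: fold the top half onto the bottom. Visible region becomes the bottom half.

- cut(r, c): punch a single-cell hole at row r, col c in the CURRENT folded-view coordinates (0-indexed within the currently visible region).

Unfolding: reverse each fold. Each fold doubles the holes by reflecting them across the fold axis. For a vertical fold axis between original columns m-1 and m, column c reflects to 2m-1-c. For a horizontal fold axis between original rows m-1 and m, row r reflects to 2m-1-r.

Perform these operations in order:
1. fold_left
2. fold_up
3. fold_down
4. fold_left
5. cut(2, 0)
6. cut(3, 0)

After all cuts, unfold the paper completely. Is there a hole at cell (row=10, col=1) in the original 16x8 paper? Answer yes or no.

Answer: no

Derivation:
Op 1 fold_left: fold axis v@4; visible region now rows[0,16) x cols[0,4) = 16x4
Op 2 fold_up: fold axis h@8; visible region now rows[0,8) x cols[0,4) = 8x4
Op 3 fold_down: fold axis h@4; visible region now rows[4,8) x cols[0,4) = 4x4
Op 4 fold_left: fold axis v@2; visible region now rows[4,8) x cols[0,2) = 4x2
Op 5 cut(2, 0): punch at orig (6,0); cuts so far [(6, 0)]; region rows[4,8) x cols[0,2) = 4x2
Op 6 cut(3, 0): punch at orig (7,0); cuts so far [(6, 0), (7, 0)]; region rows[4,8) x cols[0,2) = 4x2
Unfold 1 (reflect across v@2): 4 holes -> [(6, 0), (6, 3), (7, 0), (7, 3)]
Unfold 2 (reflect across h@4): 8 holes -> [(0, 0), (0, 3), (1, 0), (1, 3), (6, 0), (6, 3), (7, 0), (7, 3)]
Unfold 3 (reflect across h@8): 16 holes -> [(0, 0), (0, 3), (1, 0), (1, 3), (6, 0), (6, 3), (7, 0), (7, 3), (8, 0), (8, 3), (9, 0), (9, 3), (14, 0), (14, 3), (15, 0), (15, 3)]
Unfold 4 (reflect across v@4): 32 holes -> [(0, 0), (0, 3), (0, 4), (0, 7), (1, 0), (1, 3), (1, 4), (1, 7), (6, 0), (6, 3), (6, 4), (6, 7), (7, 0), (7, 3), (7, 4), (7, 7), (8, 0), (8, 3), (8, 4), (8, 7), (9, 0), (9, 3), (9, 4), (9, 7), (14, 0), (14, 3), (14, 4), (14, 7), (15, 0), (15, 3), (15, 4), (15, 7)]
Holes: [(0, 0), (0, 3), (0, 4), (0, 7), (1, 0), (1, 3), (1, 4), (1, 7), (6, 0), (6, 3), (6, 4), (6, 7), (7, 0), (7, 3), (7, 4), (7, 7), (8, 0), (8, 3), (8, 4), (8, 7), (9, 0), (9, 3), (9, 4), (9, 7), (14, 0), (14, 3), (14, 4), (14, 7), (15, 0), (15, 3), (15, 4), (15, 7)]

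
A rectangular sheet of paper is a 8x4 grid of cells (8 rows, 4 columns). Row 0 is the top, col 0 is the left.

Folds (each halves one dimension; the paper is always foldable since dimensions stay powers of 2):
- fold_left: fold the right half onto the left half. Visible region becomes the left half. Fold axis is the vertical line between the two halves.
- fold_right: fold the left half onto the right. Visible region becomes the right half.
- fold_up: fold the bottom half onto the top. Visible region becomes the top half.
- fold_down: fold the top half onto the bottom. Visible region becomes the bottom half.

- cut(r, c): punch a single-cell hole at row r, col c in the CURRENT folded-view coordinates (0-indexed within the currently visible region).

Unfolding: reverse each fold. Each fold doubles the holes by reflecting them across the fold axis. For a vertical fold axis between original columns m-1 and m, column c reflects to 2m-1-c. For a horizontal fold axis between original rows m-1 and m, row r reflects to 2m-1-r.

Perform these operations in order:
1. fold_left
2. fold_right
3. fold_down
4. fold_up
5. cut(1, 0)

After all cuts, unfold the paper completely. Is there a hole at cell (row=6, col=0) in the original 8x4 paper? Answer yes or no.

Answer: yes

Derivation:
Op 1 fold_left: fold axis v@2; visible region now rows[0,8) x cols[0,2) = 8x2
Op 2 fold_right: fold axis v@1; visible region now rows[0,8) x cols[1,2) = 8x1
Op 3 fold_down: fold axis h@4; visible region now rows[4,8) x cols[1,2) = 4x1
Op 4 fold_up: fold axis h@6; visible region now rows[4,6) x cols[1,2) = 2x1
Op 5 cut(1, 0): punch at orig (5,1); cuts so far [(5, 1)]; region rows[4,6) x cols[1,2) = 2x1
Unfold 1 (reflect across h@6): 2 holes -> [(5, 1), (6, 1)]
Unfold 2 (reflect across h@4): 4 holes -> [(1, 1), (2, 1), (5, 1), (6, 1)]
Unfold 3 (reflect across v@1): 8 holes -> [(1, 0), (1, 1), (2, 0), (2, 1), (5, 0), (5, 1), (6, 0), (6, 1)]
Unfold 4 (reflect across v@2): 16 holes -> [(1, 0), (1, 1), (1, 2), (1, 3), (2, 0), (2, 1), (2, 2), (2, 3), (5, 0), (5, 1), (5, 2), (5, 3), (6, 0), (6, 1), (6, 2), (6, 3)]
Holes: [(1, 0), (1, 1), (1, 2), (1, 3), (2, 0), (2, 1), (2, 2), (2, 3), (5, 0), (5, 1), (5, 2), (5, 3), (6, 0), (6, 1), (6, 2), (6, 3)]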